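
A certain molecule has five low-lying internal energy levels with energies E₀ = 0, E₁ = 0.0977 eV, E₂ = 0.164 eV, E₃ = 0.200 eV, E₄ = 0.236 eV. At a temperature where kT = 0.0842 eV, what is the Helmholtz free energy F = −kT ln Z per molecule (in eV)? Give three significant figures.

-0.0401 eV

Eᵢ/kT = 0, 1.1603, 1.9477, 2.3753, 2.8029.
Z = Σ e^(−Eᵢ/kT) = e^(−0) + e^(−1.1603) + e^(−1.9477) + e^(−2.3753) + e^(−2.8029) = 1.0000 + 0.31339 + 0.14260 + 0.092987 + 0.060634 = 1.6096.
F = −kT ln Z = −0.0842 × ln(1.6096) = −0.0842 × 0.47599 = -0.0401 eV.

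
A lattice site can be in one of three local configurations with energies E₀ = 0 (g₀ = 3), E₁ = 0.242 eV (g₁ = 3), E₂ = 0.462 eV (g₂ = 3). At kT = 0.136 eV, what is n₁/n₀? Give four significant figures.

n₁/n₀ = (g₁/g₀) exp[−(E₁−E₀)/kT] = (3/3) × exp(−(0.242 eV)/(0.136 eV)) = (3/3) × exp(-1.77941) = 0.1687.

0.1687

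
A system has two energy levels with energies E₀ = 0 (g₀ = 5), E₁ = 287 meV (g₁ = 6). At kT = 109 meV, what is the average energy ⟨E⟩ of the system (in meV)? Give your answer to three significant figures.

Eᵢ/kT = 0, 2.6330.
Z = Σ gᵢe^(−Eᵢ/kT) = 5·e^(−0) + 6·e^(−2.6330) = 5.0000 + 0.43118 = 5.4312.
⟨E⟩ = Σ Eᵢ gᵢe^(−Eᵢ/kT) / Z = (0·5.0000 + 287·0.43118) / 5.4312 = 22.8 meV.

22.8 meV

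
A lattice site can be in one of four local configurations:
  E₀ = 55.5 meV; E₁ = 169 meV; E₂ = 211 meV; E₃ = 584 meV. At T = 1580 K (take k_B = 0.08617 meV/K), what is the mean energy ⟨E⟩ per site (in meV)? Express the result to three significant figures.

117 meV

k_BT = 0.08617 × 1580 K = 136.15 meV.
Eᵢ/kT = 0.40764, 1.2413, 1.5498, 4.2894.
Z = Σ e^(−Eᵢ/kT) = e^(−0.40764) + e^(−1.2413) + e^(−1.5498) + e^(−4.2894) = 0.66522 + 0.28901 + 0.21229 + 0.013713 = 1.1802.
⟨E⟩ = Σ Eᵢ e^(−Eᵢ/kT) / Z = (55.5·0.66522 + 169·0.28901 + 211·0.21229 + 584·0.013713) / 1.1802 = 117 meV.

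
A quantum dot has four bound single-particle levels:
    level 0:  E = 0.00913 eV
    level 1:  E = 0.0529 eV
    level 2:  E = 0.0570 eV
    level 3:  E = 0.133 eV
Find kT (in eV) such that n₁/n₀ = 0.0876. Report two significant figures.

0.018 eV

n₁/n₀ = exp[−(E₁−E₀)/kT] = 0.0876.
⇒ (E₁−E₀)/kT = ln(1/0.0876) = ln(11.42) = 2.435.
kT = 0.04377 eV / 2.435 = 0.018 eV.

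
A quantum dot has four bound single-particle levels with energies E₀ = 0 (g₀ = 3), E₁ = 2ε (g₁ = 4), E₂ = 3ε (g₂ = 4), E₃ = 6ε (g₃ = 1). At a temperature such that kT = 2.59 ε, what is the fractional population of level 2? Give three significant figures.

0.203

Eᵢ/kT = 0, 0.77220, 1.1583, 2.3166.
Z = Σ gᵢe^(−Eᵢ/kT) = 3·e^(−0) + 4·e^(−0.77220) + 4·e^(−1.1583) + 1·e^(−2.3166) = 3.0000 + 1.8480 + 1.2561 + 0.098608 = 6.2027.
P₂ = g₂ e^(−E₂/kT) / Z = 1.2561/6.2027 = 0.203.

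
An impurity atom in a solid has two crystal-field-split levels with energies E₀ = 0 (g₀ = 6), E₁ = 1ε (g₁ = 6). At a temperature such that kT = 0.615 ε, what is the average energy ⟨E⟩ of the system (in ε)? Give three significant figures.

0.164 ε

Eᵢ/kT = 0, 1.6260.
Z = Σ gᵢe^(−Eᵢ/kT) = 6·e^(−0) + 6·e^(−1.6260) = 6.0000 + 1.1803 = 7.1803.
⟨E⟩ = Σ Eᵢ gᵢe^(−Eᵢ/kT) / Z = (0·6.0000 + 1·1.1803) / 7.1803 = 0.164 ε.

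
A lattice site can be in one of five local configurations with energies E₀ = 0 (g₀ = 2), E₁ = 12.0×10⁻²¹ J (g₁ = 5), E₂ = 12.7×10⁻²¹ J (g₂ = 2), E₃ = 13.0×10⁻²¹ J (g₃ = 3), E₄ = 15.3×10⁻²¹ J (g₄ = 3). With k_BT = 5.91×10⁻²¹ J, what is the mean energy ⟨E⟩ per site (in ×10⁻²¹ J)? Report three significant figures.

5.40 ×10⁻²¹ J

Eᵢ/kT = 0, 2.0305, 2.1489, 2.1997, 2.5888.
Z = Σ gᵢe^(−Eᵢ/kT) = 2·e^(−0) + 5·e^(−2.0305) + 2·e^(−2.1489) + 3·e^(−2.1997) + 3·e^(−2.5888) = 2.0000 + 0.65635 + 0.23322 + 0.33251 + 0.22533 = 3.4474.
⟨E⟩ = Σ Eᵢ gᵢe^(−Eᵢ/kT) / Z = (0·2.0000 + 12.0·0.65635 + 12.7·0.23322 + 13.0·0.33251 + 15.3·0.22533) / 3.4474 = 5.40 ×10⁻²¹ J.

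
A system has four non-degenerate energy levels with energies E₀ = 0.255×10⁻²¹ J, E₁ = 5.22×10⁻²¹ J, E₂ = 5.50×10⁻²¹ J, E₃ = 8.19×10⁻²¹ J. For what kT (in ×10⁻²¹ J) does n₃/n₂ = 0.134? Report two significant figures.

n₃/n₂ = exp[−(E₃−E₂)/kT] = 0.134.
⇒ (E₃−E₂)/kT = ln(1/0.134) = ln(7.463) = 2.010.
kT = 2.69 ×10⁻²¹ J / 2.010 = 1.3 ×10⁻²¹ J.

1.3 ×10⁻²¹ J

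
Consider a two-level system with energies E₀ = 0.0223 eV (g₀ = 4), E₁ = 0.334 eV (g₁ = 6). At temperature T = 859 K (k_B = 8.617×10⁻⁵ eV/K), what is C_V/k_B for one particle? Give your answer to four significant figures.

k_BT = 8.617×10⁻⁵ × 859 K = 0.0740200 eV.
Eᵢ/kT = 0.301270, 4.51229.
Z = Σ gᵢe^(−Eᵢ/kT) = 4·e^(−0.301270) + 6·e^(−4.51229) = 2.95951 + 0.0658398 = 3.02535.
⟨E⟩ = 0.0290834 eV, ⟨E²⟩ = 0.00291423 eV².
C_V/k_B = (⟨E²⟩ − ⟨E⟩²)/(kT)² = (0.00291423 − 0.000845844)/0.00547896 = 0.3775.

0.3775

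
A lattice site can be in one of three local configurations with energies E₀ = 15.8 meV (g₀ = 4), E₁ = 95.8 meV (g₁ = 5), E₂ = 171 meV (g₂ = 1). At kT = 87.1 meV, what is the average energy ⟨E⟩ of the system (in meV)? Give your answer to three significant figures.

45.9 meV

Eᵢ/kT = 0.18140, 1.0999, 1.9633.
Z = Σ gᵢe^(−Eᵢ/kT) = 4·e^(−0.18140) + 5·e^(−1.0999) + 1·e^(−1.9633) = 3.3364 + 1.6645 + 0.14039 = 5.1413.
⟨E⟩ = Σ Eᵢ gᵢe^(−Eᵢ/kT) / Z = (15.8·3.3364 + 95.8·1.6645 + 171·0.14039) / 5.1413 = 45.9 meV.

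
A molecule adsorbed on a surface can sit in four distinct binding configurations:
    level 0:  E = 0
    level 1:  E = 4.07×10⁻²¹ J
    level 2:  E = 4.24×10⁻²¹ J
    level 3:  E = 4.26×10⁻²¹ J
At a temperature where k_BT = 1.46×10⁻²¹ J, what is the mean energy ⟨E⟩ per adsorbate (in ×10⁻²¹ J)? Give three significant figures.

0.609 ×10⁻²¹ J

Eᵢ/kT = 0, 2.7877, 2.9041, 2.9178.
Z = Σ e^(−Eᵢ/kT) = e^(−0) + e^(−2.7877) + e^(−2.9041) + e^(−2.9178) = 1.0000 + 0.061563 + 0.054798 + 0.054052 = 1.1704.
⟨E⟩ = Σ Eᵢ e^(−Eᵢ/kT) / Z = (0·1.0000 + 4.07·0.061563 + 4.24·0.054798 + 4.26·0.054052) / 1.1704 = 0.609 ×10⁻²¹ J.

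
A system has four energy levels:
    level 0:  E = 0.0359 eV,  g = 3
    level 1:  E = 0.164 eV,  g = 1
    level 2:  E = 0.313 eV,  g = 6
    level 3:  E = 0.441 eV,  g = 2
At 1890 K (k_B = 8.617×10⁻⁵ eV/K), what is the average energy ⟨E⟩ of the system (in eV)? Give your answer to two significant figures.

0.13 eV

k_BT = 8.617×10⁻⁵ × 1890 K = 0.1629 eV.
Eᵢ/kT = 0.2204, 1.007, 1.921, 2.707.
Z = Σ gᵢe^(−Eᵢ/kT) = 3·e^(−0.2204) + 1·e^(−1.007) + 6·e^(−1.921) + 2·e^(−2.707) = 2.407 + 0.3653 + 0.8788 + 0.1335 = 3.785.
⟨E⟩ = Σ Eᵢ gᵢe^(−Eᵢ/kT) / Z = (0.0359·2.407 + 0.164·0.3653 + 0.313·0.8788 + 0.441·0.1335) / 3.785 = 0.13 eV.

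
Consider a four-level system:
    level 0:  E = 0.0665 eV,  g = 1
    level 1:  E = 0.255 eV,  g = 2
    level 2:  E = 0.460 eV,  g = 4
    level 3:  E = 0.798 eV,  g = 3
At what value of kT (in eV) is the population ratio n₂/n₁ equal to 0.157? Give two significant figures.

0.081 eV

n₂/n₁ = (g₂/g₁) exp[−(E₂−E₁)/kT] = 0.157.
⇒ (E₂−E₁)/kT = ln((4/2)/0.157) = ln(12.74) = 2.545.
kT = 0.205 eV / 2.545 = 0.081 eV.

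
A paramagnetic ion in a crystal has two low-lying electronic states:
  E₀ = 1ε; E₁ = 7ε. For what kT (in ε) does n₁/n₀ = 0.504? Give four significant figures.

8.757 ε

n₁/n₀ = exp[−(E₁−E₀)/kT] = 0.504.
⇒ (E₁−E₀)/kT = ln(1/0.504) = ln(1.98413) = 0.685181.
kT = 6ε / 0.685181 = 8.757 ε.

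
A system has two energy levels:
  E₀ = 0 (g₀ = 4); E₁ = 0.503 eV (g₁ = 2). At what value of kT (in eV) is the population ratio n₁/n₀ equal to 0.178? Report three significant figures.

0.487 eV

n₁/n₀ = (g₁/g₀) exp[−(E₁−E₀)/kT] = 0.178.
⇒ (E₁−E₀)/kT = ln((2/4)/0.178) = ln(2.8090) = 1.0328.
kT = 0.503 eV / 1.0328 = 0.487 eV.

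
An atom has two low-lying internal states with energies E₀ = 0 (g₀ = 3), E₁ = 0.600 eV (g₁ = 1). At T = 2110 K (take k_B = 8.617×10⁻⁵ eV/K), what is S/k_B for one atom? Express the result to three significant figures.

1.15

k_BT = 8.617×10⁻⁵ × 2110 K = 0.18182 eV.
Eᵢ/kT = 0, 3.3000.
Z = Σ gᵢe^(−Eᵢ/kT) = 3·e^(−0) + 1·e^(−3.3000) = 3.0000 + 0.036883 = 3.0369.
⟨E⟩ = Σ EᵢPᵢ = 0.0072870 eV.
S/k_B = ln Z + ⟨E⟩/kT = ln(3.0369) + 0.0072870/0.18182 = 1.1108 + 0.040078 = 1.15.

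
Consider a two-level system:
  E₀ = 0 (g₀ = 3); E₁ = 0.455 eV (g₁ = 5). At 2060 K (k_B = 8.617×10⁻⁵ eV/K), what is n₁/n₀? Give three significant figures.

0.128

k_BT = 8.617×10⁻⁵ × 2060 K = 0.17751 eV.
n₁/n₀ = (g₁/g₀) exp[−(E₁−E₀)/kT] = (5/3) × exp(−(0.455 eV)/(0.17751 eV)) = (5/3) × exp(-2.5632) = 0.128.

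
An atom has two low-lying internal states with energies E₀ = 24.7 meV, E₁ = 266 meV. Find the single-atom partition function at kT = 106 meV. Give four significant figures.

Z = 0.8735

Eᵢ/kT = 0.233019, 2.50943.
Z = Σ e^(−Eᵢ/kT) = e^(−0.233019) + e^(−2.50943) = 0.792139 + 0.0813146 = 0.873454.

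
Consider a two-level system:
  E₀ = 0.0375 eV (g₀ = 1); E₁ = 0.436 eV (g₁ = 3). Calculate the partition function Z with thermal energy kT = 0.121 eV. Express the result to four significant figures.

Z = 0.8152

Eᵢ/kT = 0.309917, 3.60331.
Z = Σ gᵢe^(−Eᵢ/kT) = 1·e^(−0.309917) + 3·e^(−3.60331) = 0.733508 + 0.0817003 = 0.815208.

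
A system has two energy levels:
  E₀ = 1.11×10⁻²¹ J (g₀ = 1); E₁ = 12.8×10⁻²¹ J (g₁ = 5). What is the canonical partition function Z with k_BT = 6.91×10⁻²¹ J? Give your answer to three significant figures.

Z = 1.64

Eᵢ/kT = 0.16064, 1.8524.
Z = Σ gᵢe^(−Eᵢ/kT) = 1·e^(−0.16064) + 5·e^(−1.8524) = 0.85160 + 0.78430 = 1.6359.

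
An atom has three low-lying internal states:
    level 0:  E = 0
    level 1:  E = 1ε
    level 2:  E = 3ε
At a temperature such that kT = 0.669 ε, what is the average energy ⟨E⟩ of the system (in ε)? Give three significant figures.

Eᵢ/kT = 0, 1.4948, 4.4843.
Z = Σ e^(−Eᵢ/kT) = e^(−0) + e^(−1.4948) + e^(−4.4843) = 1.0000 + 0.22429 + 0.011285 = 1.2356.
⟨E⟩ = Σ Eᵢ e^(−Eᵢ/kT) / Z = (0·1.0000 + 1·0.22429 + 3·0.011285) / 1.2356 = 0.209 ε.

0.209 ε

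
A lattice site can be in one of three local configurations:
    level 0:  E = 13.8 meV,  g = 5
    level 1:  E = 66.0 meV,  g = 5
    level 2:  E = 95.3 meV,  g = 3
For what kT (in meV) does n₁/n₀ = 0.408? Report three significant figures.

n₁/n₀ = (g₁/g₀) exp[−(E₁−E₀)/kT] = 0.408.
⇒ (E₁−E₀)/kT = ln((5/5)/0.408) = ln(2.4510) = 0.89650.
kT = 52.2 meV / 0.89650 = 58.2 meV.

58.2 meV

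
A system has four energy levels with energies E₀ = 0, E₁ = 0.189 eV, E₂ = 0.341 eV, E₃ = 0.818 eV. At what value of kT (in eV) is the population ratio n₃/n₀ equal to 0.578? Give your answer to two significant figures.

n₃/n₀ = exp[−(E₃−E₀)/kT] = 0.578.
⇒ (E₃−E₀)/kT = ln(1/0.578) = ln(1.730) = 0.5481.
kT = 0.818 eV / 0.5481 = 1.5 eV.

1.5 eV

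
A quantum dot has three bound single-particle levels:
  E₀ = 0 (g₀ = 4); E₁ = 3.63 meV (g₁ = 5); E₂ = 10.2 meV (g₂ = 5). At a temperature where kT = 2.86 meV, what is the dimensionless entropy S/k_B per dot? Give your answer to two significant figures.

Eᵢ/kT = 0, 1.269, 3.566.
Z = Σ gᵢe^(−Eᵢ/kT) = 4·e^(−0) + 5·e^(−1.269) + 5·e^(−3.566) = 4.000 + 1.406 + 0.1413 = 5.547.
⟨E⟩ = Σ EᵢPᵢ = 1.180 meV.
S/k_B = ln Z + ⟨E⟩/kT = ln(5.547) + 1.180/2.86 = 1.713 + 0.4126 = 2.1.

2.1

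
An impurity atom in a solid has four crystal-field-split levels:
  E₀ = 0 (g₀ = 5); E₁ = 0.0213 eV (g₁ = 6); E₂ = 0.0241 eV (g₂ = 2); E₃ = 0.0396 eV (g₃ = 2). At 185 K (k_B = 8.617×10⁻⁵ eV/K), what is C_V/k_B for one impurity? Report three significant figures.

k_BT = 8.617×10⁻⁵ × 185 K = 0.015941 eV.
Eᵢ/kT = 0, 1.3362, 1.5118, 2.4842.
Z = Σ gᵢe^(−Eᵢ/kT) = 5·e^(−0) + 6·e^(−1.3362) + 2·e^(−1.5118) + 2·e^(−2.4842) = 5.0000 + 1.5771 + 0.44103 + 0.16678 = 7.1849.
⟨E⟩ = 0.0070739 eV, ⟨E²⟩ = 0.00017164 eV².
C_V/k_B = (⟨E²⟩ − ⟨E⟩²)/(kT)² = (0.00017164 − 0.000050040)/0.00025412 = 0.479.

0.479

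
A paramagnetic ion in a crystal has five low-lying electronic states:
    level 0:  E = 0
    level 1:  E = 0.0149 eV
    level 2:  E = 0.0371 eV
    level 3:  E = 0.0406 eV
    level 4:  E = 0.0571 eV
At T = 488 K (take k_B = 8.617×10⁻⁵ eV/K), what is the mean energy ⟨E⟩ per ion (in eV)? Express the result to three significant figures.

k_BT = 8.617×10⁻⁵ × 488 K = 0.042051 eV.
Eᵢ/kT = 0, 0.35433, 0.88226, 0.96549, 1.3579.
Z = Σ e^(−Eᵢ/kT) = e^(−0) + e^(−0.35433) + e^(−0.88226) + e^(−0.96549) + e^(−1.3579) = 1.0000 + 0.70164 + 0.41385 + 0.38080 + 0.25720 = 2.7535.
⟨E⟩ = Σ Eᵢ e^(−Eᵢ/kT) / Z = (0·1.0000 + 0.0149·0.70164 + 0.0371·0.41385 + 0.0406·0.38080 + 0.0571·0.25720) / 2.7535 = 0.0203 eV.

0.0203 eV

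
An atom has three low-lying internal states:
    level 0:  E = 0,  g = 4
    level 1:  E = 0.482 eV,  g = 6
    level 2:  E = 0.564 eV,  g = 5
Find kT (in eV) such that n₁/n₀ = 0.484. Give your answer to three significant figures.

0.426 eV

n₁/n₀ = (g₁/g₀) exp[−(E₁−E₀)/kT] = 0.484.
⇒ (E₁−E₀)/kT = ln((6/4)/0.484) = ln(3.0992) = 1.1311.
kT = 0.482 eV / 1.1311 = 0.426 eV.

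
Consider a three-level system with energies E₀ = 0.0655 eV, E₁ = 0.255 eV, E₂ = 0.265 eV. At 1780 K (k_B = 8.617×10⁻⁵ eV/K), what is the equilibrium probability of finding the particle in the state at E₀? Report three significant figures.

0.640

k_BT = 8.617×10⁻⁵ × 1780 K = 0.15338 eV.
Eᵢ/kT = 0.42704, 1.6625, 1.7277.
Z = Σ e^(−Eᵢ/kT) = e^(−0.42704) + e^(−1.6625) + e^(−1.7277) = 0.65244 + 0.18966 + 0.17769 = 1.0198.
P₀ = e^(−E₀/kT) / Z = 0.65244/1.0198 = 0.640.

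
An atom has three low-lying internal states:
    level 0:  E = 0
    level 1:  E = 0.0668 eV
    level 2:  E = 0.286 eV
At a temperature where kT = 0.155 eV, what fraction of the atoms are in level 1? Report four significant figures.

Eᵢ/kT = 0, 0.430968, 1.84516.
Z = Σ e^(−Eᵢ/kT) = e^(−0) + e^(−0.430968) + e^(−1.84516) = 1.00000 + 0.649880 + 0.158000 = 1.80788.
P₁ = e^(−E₁/kT) / Z = 0.649880/1.80788 = 0.3595.

0.3595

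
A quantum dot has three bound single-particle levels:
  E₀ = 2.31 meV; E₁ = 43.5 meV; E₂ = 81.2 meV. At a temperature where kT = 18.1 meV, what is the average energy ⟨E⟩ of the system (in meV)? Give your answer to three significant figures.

Eᵢ/kT = 0.12762, 2.4033, 4.4862.
Z = Σ e^(−Eᵢ/kT) = e^(−0.12762) + e^(−2.4033) + e^(−4.4862) = 0.88019 + 0.090419 + 0.011263 = 0.98187.
⟨E⟩ = Σ Eᵢ e^(−Eᵢ/kT) / Z = (2.31·0.88019 + 43.5·0.090419 + 81.2·0.011263) / 0.98187 = 7.01 meV.

7.01 meV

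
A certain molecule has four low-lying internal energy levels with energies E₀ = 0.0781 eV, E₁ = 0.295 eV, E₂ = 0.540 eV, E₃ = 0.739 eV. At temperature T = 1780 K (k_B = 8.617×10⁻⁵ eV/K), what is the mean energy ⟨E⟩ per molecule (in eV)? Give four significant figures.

0.1427 eV

k_BT = 8.617×10⁻⁵ × 1780 K = 0.153383 eV.
Eᵢ/kT = 0.509183, 1.92329, 3.52060, 4.81800.
Z = Σ e^(−Eᵢ/kT) = e^(−0.509183) + e^(−1.92329) + e^(−3.52060) + e^(−4.81800) = 0.600986 + 0.146125 + 0.0295817 + 0.00808294 = 0.784776.
⟨E⟩ = Σ Eᵢ e^(−Eᵢ/kT) / Z = (0.0781·0.600986 + 0.295·0.146125 + 0.540·0.0295817 + 0.739·0.00808294) / 0.784776 = 0.1427 eV.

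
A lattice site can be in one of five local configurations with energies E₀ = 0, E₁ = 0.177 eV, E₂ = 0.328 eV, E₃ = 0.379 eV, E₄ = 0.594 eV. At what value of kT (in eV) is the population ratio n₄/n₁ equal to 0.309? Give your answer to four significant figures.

0.3551 eV

n₄/n₁ = exp[−(E₄−E₁)/kT] = 0.309.
⇒ (E₄−E₁)/kT = ln(1/0.309) = ln(3.23625) = 1.17442.
kT = 0.417 eV / 1.17442 = 0.3551 eV.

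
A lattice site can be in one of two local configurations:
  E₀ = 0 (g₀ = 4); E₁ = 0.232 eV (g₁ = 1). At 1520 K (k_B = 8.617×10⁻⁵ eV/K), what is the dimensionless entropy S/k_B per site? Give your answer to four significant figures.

1.500

k_BT = 8.617×10⁻⁵ × 1520 K = 0.130978 eV.
Eᵢ/kT = 0, 1.77129.
Z = Σ gᵢe^(−Eᵢ/kT) = 4·e^(−0) + 1·e^(−1.77129) = 4.00000 + 0.170113 = 4.17011.
⟨E⟩ = Σ EᵢPᵢ = 0.00946407 eV.
S/k_B = ln Z + ⟨E⟩/kT = ln(4.17011) + 0.00946407/0.130978 = 1.42794 + 0.0722569 = 1.500.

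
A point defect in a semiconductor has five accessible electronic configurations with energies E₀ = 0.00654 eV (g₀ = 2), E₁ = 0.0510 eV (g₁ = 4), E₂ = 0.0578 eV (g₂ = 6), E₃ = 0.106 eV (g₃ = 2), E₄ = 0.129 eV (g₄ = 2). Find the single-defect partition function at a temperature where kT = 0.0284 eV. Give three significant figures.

Eᵢ/kT = 0.23028, 1.7958, 2.0352, 3.7324, 4.5423.
Z = Σ gᵢe^(−Eᵢ/kT) = 2·e^(−0.23028) + 4·e^(−1.7958) + 6·e^(−2.0352) + 2·e^(−3.7324) + 2·e^(−4.5423) = 1.5886 + 0.66398 + 0.78393 + 0.047871 + 0.021298 = 3.1057.

Z = 3.11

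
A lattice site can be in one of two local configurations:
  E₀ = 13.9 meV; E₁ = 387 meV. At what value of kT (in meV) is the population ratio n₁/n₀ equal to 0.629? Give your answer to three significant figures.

805 meV

n₁/n₀ = exp[−(E₁−E₀)/kT] = 0.629.
⇒ (E₁−E₀)/kT = ln(1/0.629) = ln(1.5898) = 0.46361.
kT = 373.1 meV / 0.46361 = 805 meV.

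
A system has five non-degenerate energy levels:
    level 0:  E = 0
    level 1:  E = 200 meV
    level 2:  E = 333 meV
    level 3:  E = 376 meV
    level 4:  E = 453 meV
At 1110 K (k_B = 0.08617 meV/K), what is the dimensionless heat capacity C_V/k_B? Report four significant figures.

1.027

k_BT = 0.08617 × 1110 K = 95.6487 meV.
Eᵢ/kT = 0, 2.09099, 3.48149, 3.93105, 4.73608.
Z = Σ e^(−Eᵢ/kT) = e^(−0) + e^(−2.09099) + e^(−3.48149) + e^(−3.93105) + e^(−4.73608) = 1.00000 + 0.123565 + 0.0307615 + 0.0196231 + 0.00877297 = 1.18272.
⟨E⟩ = 39.1547 meV, ⟨E²⟩ = 10930.9 meV².
C_V/k_B = (⟨E²⟩ − ⟨E⟩²)/(kT)² = (10930.9 − 1533.09)/9148.67 = 1.027.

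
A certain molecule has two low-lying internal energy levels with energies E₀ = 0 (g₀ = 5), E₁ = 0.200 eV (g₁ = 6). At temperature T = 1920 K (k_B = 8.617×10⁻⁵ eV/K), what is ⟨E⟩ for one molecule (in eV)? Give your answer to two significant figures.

0.053 eV

k_BT = 8.617×10⁻⁵ × 1920 K = 0.1654 eV.
Eᵢ/kT = 0, 1.209.
Z = Σ gᵢe^(−Eᵢ/kT) = 5·e^(−0) + 6·e^(−1.209) = 5.000 + 1.791 = 6.791.
⟨E⟩ = Σ Eᵢ gᵢe^(−Eᵢ/kT) / Z = (0·5.000 + 0.200·1.791) / 6.791 = 0.053 eV.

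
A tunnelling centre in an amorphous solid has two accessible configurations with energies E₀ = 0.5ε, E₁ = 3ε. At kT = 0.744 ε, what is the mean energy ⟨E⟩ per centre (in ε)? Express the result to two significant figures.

0.58 ε

Eᵢ/kT = 0.6720, 4.032.
Z = Σ e^(−Eᵢ/kT) = e^(−0.6720) + e^(−4.032) = 0.5107 + 0.01774 = 0.5284.
⟨E⟩ = Σ Eᵢ e^(−Eᵢ/kT) / Z = (0.5·0.5107 + 3·0.01774) / 0.5284 = 0.58 ε.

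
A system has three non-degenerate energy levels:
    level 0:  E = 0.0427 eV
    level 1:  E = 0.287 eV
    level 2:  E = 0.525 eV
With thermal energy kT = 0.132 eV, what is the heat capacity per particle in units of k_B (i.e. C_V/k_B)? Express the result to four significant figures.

0.6410

Eᵢ/kT = 0.323485, 2.17424, 3.97727.
Z = Σ e^(−Eᵢ/kT) = e^(−0.323485) + e^(−2.17424) + e^(−3.97727) = 0.723623 + 0.113695 + 0.0187367 = 0.856055.
⟨E⟩ = 0.0857024 eV, ⟨E²⟩ = 0.0185136 eV².
C_V/k_B = (⟨E²⟩ − ⟨E⟩²)/(kT)² = (0.0185136 − 0.00734490)/0.0174240 = 0.6410.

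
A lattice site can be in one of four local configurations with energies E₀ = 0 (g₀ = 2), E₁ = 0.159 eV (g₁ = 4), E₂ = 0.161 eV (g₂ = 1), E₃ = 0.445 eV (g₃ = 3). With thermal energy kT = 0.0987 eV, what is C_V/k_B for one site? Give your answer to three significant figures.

Eᵢ/kT = 0, 1.6109, 1.6312, 4.5086.
Z = Σ gᵢe^(−Eᵢ/kT) = 2·e^(−0) + 4·e^(−1.6109) + 1·e^(−1.6312) + 3·e^(−4.5086) = 2.0000 + 0.79883 + 0.19569 + 0.033042 = 3.0276.
⟨E⟩ = 0.057215 eV, ⟨E²⟩ = 0.010507 eV².
C_V/k_B = (⟨E²⟩ − ⟨E⟩²)/(kT)² = (0.010507 − 0.0032736)/0.0097417 = 0.743.

0.743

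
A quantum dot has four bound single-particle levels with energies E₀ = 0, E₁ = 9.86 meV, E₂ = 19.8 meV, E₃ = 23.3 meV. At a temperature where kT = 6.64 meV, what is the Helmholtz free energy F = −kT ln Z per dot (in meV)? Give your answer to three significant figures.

-1.78 meV

Eᵢ/kT = 0, 1.4849, 2.9819, 3.5090.
Z = Σ e^(−Eᵢ/kT) = e^(−0) + e^(−1.4849) + e^(−2.9819) + e^(−3.5090) = 1.0000 + 0.22652 + 0.050696 + 0.029927 = 1.3071.
F = −kT ln Z = −6.64 × ln(1.3071) = −6.64 × 0.26781 = -1.78 meV.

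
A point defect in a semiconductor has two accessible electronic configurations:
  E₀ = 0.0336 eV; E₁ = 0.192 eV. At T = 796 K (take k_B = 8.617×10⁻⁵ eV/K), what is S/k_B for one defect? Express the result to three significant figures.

k_BT = 8.617×10⁻⁵ × 796 K = 0.068591 eV.
Eᵢ/kT = 0.48986, 2.7992.
Z = Σ e^(−Eᵢ/kT) = e^(−0.48986) + e^(−2.7992) = 0.61271 + 0.060859 = 0.67357.
⟨E⟩ = Σ EᵢPᵢ = 0.047912 eV.
S/k_B = ln Z + ⟨E⟩/kT = ln(0.67357) + 0.047912/0.068591 = -0.39516 + 0.69852 = 0.303.

0.303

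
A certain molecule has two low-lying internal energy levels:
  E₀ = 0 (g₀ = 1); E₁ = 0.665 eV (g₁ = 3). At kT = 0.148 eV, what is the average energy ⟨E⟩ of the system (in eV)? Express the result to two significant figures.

0.022 eV

Eᵢ/kT = 0, 4.493.
Z = Σ gᵢe^(−Eᵢ/kT) = 1·e^(−0) + 3·e^(−4.493) = 1.000 + 0.03356 = 1.034.
⟨E⟩ = Σ Eᵢ gᵢe^(−Eᵢ/kT) / Z = (0·1.000 + 0.665·0.03356) / 1.034 = 0.022 eV.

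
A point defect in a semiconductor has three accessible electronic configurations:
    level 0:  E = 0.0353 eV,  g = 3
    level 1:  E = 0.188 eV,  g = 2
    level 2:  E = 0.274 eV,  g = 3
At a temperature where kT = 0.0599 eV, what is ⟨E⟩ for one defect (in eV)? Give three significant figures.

0.0469 eV

Eᵢ/kT = 0.58932, 3.1386, 4.5743.
Z = Σ gᵢe^(−Eᵢ/kT) = 3·e^(−0.58932) + 2·e^(−3.1386) + 3·e^(−4.5743) = 1.6641 + 0.086687 + 0.030941 = 1.7817.
⟨E⟩ = Σ Eᵢ gᵢe^(−Eᵢ/kT) / Z = (0.0353·1.6641 + 0.188·0.086687 + 0.274·0.030941) / 1.7817 = 0.0469 eV.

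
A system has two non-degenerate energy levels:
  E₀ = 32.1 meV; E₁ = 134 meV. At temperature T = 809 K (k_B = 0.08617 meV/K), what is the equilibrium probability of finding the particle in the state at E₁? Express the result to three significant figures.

0.188

k_BT = 0.08617 × 809 K = 69.712 meV.
Eᵢ/kT = 0.46047, 1.9222.
Z = Σ e^(−Eᵢ/kT) = e^(−0.46047) + e^(−1.9222) = 0.63099 + 0.14628 = 0.77727.
P₁ = e^(−E₁/kT) / Z = 0.14628/0.77727 = 0.188.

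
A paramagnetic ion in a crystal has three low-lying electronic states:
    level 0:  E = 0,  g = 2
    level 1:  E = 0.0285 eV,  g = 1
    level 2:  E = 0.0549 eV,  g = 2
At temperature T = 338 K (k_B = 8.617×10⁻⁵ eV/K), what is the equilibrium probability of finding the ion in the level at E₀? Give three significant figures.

k_BT = 8.617×10⁻⁵ × 338 K = 0.029125 eV.
Eᵢ/kT = 0, 0.97854, 1.8850.
Z = Σ gᵢe^(−Eᵢ/kT) = 2·e^(−0) + 1·e^(−0.97854) + 2·e^(−1.8850) = 2.0000 + 0.37586 + 0.30366 = 2.6795.
P₀ = g₀ e^(−E₀/kT) / Z = 2.0000/2.6795 = 0.746.

0.746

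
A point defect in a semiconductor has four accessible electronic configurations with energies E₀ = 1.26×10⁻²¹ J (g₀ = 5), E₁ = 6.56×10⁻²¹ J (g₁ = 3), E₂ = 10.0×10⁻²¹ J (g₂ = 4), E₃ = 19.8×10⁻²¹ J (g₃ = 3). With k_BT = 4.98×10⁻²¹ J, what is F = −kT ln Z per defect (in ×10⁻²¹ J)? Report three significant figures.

-8.29 ×10⁻²¹ J

Eᵢ/kT = 0.25301, 1.3173, 2.0080, 3.9759.
Z = Σ gᵢe^(−Eᵢ/kT) = 5·e^(−0.25301) + 3·e^(−1.3173) + 4·e^(−2.0080) + 3·e^(−3.9759) = 3.8823 + 0.80357 + 0.53703 + 0.056287 = 5.2792.
F = −kT ln Z = −4.98 × ln(5.2792) = −4.98 × 1.6638 = -8.29 ×10⁻²¹ J.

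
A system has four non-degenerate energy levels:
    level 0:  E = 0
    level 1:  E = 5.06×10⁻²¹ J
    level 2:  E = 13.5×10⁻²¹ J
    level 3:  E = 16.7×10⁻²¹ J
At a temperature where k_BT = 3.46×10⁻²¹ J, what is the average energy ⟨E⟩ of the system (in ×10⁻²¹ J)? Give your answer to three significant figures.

Eᵢ/kT = 0, 1.4624, 3.9017, 4.8266.
Z = Σ e^(−Eᵢ/kT) = e^(−0) + e^(−1.4624) + e^(−3.9017) + e^(−4.8266) = 1.0000 + 0.23168 + 0.020208 + 0.0080137 = 1.2599.
⟨E⟩ = Σ Eᵢ e^(−Eᵢ/kT) / Z = (0·1.0000 + 5.06·0.23168 + 13.5·0.020208 + 16.7·0.0080137) / 1.2599 = 1.25 ×10⁻²¹ J.

1.25 ×10⁻²¹ J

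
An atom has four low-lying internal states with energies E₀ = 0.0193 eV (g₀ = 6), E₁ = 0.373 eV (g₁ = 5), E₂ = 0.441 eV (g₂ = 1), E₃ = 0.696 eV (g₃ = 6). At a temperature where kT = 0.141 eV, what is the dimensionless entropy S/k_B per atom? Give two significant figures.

2.1

Eᵢ/kT = 0.1369, 2.645, 3.128, 4.936.
Z = Σ gᵢe^(−Eᵢ/kT) = 6·e^(−0.1369) + 5·e^(−2.645) + 1·e^(−3.128) + 6·e^(−4.936) = 5.232 + 0.3550 + 0.04381 + 0.04310 = 5.674.
⟨E⟩ = Σ EᵢPᵢ = 0.04983 eV.
S/k_B = ln Z + ⟨E⟩/kT = ln(5.674) + 0.04983/0.141 = 1.736 + 0.3534 = 2.1.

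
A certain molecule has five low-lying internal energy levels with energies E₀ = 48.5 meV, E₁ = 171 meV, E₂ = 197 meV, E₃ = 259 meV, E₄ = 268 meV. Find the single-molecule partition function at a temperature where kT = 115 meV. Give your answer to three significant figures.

Z = 1.26

Eᵢ/kT = 0.42174, 1.4870, 1.7130, 2.2522, 2.3304.
Z = Σ e^(−Eᵢ/kT) = e^(−0.42174) + e^(−1.4870) + e^(−1.7130) + e^(−2.2522) + e^(−2.3304) = 0.65590 + 0.22605 + 0.18032 + 0.10517 + 0.097257 = 1.2647.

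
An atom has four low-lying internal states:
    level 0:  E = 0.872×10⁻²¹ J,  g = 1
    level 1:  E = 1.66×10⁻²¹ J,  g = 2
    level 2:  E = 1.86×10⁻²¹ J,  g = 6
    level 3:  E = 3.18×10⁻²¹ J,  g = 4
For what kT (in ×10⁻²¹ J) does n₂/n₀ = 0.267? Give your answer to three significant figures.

n₂/n₀ = (g₂/g₀) exp[−(E₂−E₀)/kT] = 0.267.
⇒ (E₂−E₀)/kT = ln((6/1)/0.267) = ln(22.472) = 3.1123.
kT = 0.988 ×10⁻²¹ J / 3.1123 = 0.317 ×10⁻²¹ J.

0.317 ×10⁻²¹ J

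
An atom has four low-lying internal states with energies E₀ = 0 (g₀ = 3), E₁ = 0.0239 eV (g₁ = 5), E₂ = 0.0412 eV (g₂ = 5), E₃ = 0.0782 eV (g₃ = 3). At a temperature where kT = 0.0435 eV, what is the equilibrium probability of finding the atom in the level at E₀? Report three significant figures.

Eᵢ/kT = 0, 0.54943, 0.94713, 1.7977.
Z = Σ gᵢe^(−Eᵢ/kT) = 3·e^(−0) + 5·e^(−0.54943) + 5·e^(−0.94713) + 3·e^(−1.7977) = 3.0000 + 2.8864 + 1.9393 + 0.49704 = 8.3227.
P₀ = g₀ e^(−E₀/kT) / Z = 3.0000/8.3227 = 0.360.

0.360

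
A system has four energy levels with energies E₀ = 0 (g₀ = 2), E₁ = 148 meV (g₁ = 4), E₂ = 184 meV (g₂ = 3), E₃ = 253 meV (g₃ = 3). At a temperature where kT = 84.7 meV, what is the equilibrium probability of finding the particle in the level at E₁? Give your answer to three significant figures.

0.218

Eᵢ/kT = 0, 1.7473, 2.1724, 2.9870.
Z = Σ gᵢe^(−Eᵢ/kT) = 2·e^(−0) + 4·e^(−1.7473) + 3·e^(−2.1724) + 3·e^(−2.9870) = 2.0000 + 0.69698 + 0.34171 + 0.15132 = 3.1900.
P₁ = g₁ e^(−E₁/kT) / Z = 0.69698/3.1900 = 0.218.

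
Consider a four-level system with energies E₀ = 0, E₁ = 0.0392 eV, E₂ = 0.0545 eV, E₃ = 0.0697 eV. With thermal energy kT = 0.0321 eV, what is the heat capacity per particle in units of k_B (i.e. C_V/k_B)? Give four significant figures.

Eᵢ/kT = 0, 1.22118, 1.69782, 2.17134.
Z = Σ e^(−Eᵢ/kT) = e^(−0) + e^(−1.22118) + e^(−1.69782) + e^(−2.17134) = 1.00000 + 0.294882 + 0.183082 + 0.114025 = 1.59199.
⟨E⟩ = 0.0185208 eV, ⟨E²⟩ = 0.000974171 eV².
C_V/k_B = (⟨E²⟩ − ⟨E⟩²)/(kT)² = (0.000974171 − 0.000343020)/0.00103041 = 0.6125.

0.6125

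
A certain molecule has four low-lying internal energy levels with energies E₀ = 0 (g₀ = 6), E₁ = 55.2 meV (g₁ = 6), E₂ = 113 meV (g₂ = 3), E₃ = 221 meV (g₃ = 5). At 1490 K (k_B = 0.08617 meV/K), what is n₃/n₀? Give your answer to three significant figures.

k_BT = 0.08617 × 1490 K = 128.39 meV.
n₃/n₀ = (g₃/g₀) exp[−(E₃−E₀)/kT] = (5/6) × exp(−(221 meV)/(128.39 meV)) = (5/6) × exp(-1.7213) = 0.149.

0.149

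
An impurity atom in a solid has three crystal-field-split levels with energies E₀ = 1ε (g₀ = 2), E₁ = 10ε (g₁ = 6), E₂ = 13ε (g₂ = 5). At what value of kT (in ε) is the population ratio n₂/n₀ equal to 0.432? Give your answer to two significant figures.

6.8 ε

n₂/n₀ = (g₂/g₀) exp[−(E₂−E₀)/kT] = 0.432.
⇒ (E₂−E₀)/kT = ln((5/2)/0.432) = ln(5.787) = 1.756.
kT = 12ε / 1.756 = 6.8 ε.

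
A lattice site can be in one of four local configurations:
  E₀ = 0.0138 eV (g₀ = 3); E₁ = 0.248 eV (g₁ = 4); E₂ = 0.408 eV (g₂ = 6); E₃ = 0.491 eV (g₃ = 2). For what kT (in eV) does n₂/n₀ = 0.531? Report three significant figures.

n₂/n₀ = (g₂/g₀) exp[−(E₂−E₀)/kT] = 0.531.
⇒ (E₂−E₀)/kT = ln((6/3)/0.531) = ln(3.7665) = 1.3261.
kT = 0.3942 eV / 1.3261 = 0.297 eV.

0.297 eV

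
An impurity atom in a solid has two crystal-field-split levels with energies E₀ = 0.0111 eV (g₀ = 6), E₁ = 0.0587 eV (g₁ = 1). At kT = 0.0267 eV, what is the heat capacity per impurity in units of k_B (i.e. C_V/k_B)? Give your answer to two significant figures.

0.084

Eᵢ/kT = 0.4157, 2.199.
Z = Σ gᵢe^(−Eᵢ/kT) = 6·e^(−0.4157) + 1·e^(−2.199) = 3.959 + 0.1109 = 4.070.
⟨E⟩ = 0.01240 eV, ⟨E²⟩ = 0.0002137 eV².
C_V/k_B = (⟨E²⟩ − ⟨E⟩²)/(kT)² = (0.0002137 − 0.0001538)/0.0007129 = 0.084.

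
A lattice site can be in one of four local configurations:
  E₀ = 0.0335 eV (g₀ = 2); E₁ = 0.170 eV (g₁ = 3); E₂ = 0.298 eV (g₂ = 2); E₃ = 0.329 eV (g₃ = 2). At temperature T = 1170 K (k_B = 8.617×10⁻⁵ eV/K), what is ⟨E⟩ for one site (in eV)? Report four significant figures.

0.09154 eV

k_BT = 8.617×10⁻⁵ × 1170 K = 0.100819 eV.
Eᵢ/kT = 0.332279, 1.68619, 2.95579, 3.26327.
Z = Σ gᵢe^(−Eᵢ/kT) = 2·e^(−0.332279) + 3·e^(−1.68619) + 2·e^(−2.95579) + 2·e^(−3.26327) = 1.43457 + 0.555672 + 0.104075 + 0.0765261 = 2.17084.
⟨E⟩ = Σ Eᵢ gᵢe^(−Eᵢ/kT) / Z = (0.0335·1.43457 + 0.170·0.555672 + 0.298·0.104075 + 0.329·0.0765261) / 2.17084 = 0.09154 eV.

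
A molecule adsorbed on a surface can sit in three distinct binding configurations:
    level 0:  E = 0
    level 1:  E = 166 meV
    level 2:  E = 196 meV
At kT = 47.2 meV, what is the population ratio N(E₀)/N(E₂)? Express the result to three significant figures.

63.6

n₀/n₂ = exp[−(E₀−E₂)/kT] = exp(−(-196 meV)/(47.2 meV)) = exp(4.1525) = 63.6.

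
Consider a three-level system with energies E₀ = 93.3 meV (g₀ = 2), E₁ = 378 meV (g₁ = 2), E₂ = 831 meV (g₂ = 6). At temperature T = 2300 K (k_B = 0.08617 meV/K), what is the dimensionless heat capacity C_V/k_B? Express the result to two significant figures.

k_BT = 0.08617 × 2300 K = 198.2 meV.
Eᵢ/kT = 0.4707, 1.907, 4.193.
Z = Σ gᵢe^(−Eᵢ/kT) = 2·e^(−0.4707) + 2·e^(−1.907) + 6·e^(−4.193) = 1.249 + 0.2971 + 0.09061 = 1.637.
⟨E⟩ = 185.8 meV, ⟨E²⟩ = 70800 meV².
C_V/k_B = (⟨E²⟩ − ⟨E⟩²)/(kT)² = (70800 − 34520)/39280 = 0.92.

0.92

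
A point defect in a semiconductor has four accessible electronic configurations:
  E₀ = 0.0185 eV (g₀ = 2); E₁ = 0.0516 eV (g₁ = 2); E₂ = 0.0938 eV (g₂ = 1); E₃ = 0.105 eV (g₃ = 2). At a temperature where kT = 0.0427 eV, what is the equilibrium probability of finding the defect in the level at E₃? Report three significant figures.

0.0786

Eᵢ/kT = 0.43326, 1.2084, 2.1967, 2.4590.
Z = Σ gᵢe^(−Eᵢ/kT) = 2·e^(−0.43326) + 2·e^(−1.2084) + 1·e^(−2.1967) + 2·e^(−2.4590) = 1.2968 + 0.59735 + 0.11117 + 0.17104 = 2.1764.
P₃ = g₃ e^(−E₃/kT) / Z = 0.17104/2.1764 = 0.0786.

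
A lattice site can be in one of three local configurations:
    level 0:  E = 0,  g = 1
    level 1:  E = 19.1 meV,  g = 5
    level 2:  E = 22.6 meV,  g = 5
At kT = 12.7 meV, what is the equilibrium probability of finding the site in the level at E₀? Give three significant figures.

Eᵢ/kT = 0, 1.5039, 1.7795.
Z = Σ gᵢe^(−Eᵢ/kT) = 1·e^(−0) + 5·e^(−1.5039) + 5·e^(−1.7795) = 1.0000 + 1.1113 + 0.84361 = 2.9549.
P₀ = g₀ e^(−E₀/kT) / Z = 1.0000/2.9549 = 0.338.

0.338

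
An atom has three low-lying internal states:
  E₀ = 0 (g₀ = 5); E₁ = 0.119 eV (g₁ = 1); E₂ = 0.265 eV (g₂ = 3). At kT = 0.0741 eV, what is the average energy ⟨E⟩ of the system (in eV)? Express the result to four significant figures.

0.008729 eV

Eᵢ/kT = 0, 1.60594, 3.57625.
Z = Σ gᵢe^(−Eᵢ/kT) = 5·e^(−0) + 1·e^(−1.60594) + 3·e^(−3.57625) = 5.00000 + 0.200701 + 0.0839413 = 5.28464.
⟨E⟩ = Σ Eᵢ gᵢe^(−Eᵢ/kT) / Z = (0·5.00000 + 0.119·0.200701 + 0.265·0.0839413) / 5.28464 = 0.008729 eV.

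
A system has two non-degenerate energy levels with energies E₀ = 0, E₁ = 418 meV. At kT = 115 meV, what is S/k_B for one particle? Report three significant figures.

0.120

Eᵢ/kT = 0, 3.6348.
Z = Σ e^(−Eᵢ/kT) = e^(−0) + e^(−3.6348) = 1.0000 + 0.026389 = 1.0264.
⟨E⟩ = Σ EᵢPᵢ = 10.747 meV.
S/k_B = ln Z + ⟨E⟩/kT = ln(1.0264) + 10.747/115 = 0.026058 + 0.093452 = 0.120.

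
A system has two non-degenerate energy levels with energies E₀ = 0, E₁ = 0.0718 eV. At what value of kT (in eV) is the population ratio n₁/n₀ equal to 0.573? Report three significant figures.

n₁/n₀ = exp[−(E₁−E₀)/kT] = 0.573.
⇒ (E₁−E₀)/kT = ln(1/0.573) = ln(1.7452) = 0.55687.
kT = 0.0718 eV / 0.55687 = 0.129 eV.

0.129 eV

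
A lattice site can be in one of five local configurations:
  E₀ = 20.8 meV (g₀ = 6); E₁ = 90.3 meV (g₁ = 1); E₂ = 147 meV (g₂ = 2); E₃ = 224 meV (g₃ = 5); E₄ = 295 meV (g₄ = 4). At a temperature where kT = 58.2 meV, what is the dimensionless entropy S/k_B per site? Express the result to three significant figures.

2.14

Eᵢ/kT = 0.35739, 1.5515, 2.5258, 3.8488, 5.0687.
Z = Σ gᵢe^(−Eᵢ/kT) = 6·e^(−0.35739) + 1·e^(−1.5515) + 2·e^(−2.5258) + 5·e^(−3.8488) + 4·e^(−5.0687) = 4.1970 + 0.21193 + 0.15999 + 0.10653 + 0.025162 = 4.7006.
⟨E⟩ = Σ EᵢPᵢ = 34.302 meV.
S/k_B = ln Z + ⟨E⟩/kT = ln(4.7006) + 34.302/58.2 = 1.5477 + 0.58938 = 2.14.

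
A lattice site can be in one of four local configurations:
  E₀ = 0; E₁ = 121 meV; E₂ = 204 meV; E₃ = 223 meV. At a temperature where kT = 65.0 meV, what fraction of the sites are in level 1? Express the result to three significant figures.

0.126

Eᵢ/kT = 0, 1.8615, 3.1385, 3.4308.
Z = Σ e^(−Eᵢ/kT) = e^(−0) + e^(−1.8615) + e^(−3.1385) + e^(−3.4308) = 1.0000 + 0.15544 + 0.043348 + 0.032361 = 1.2311.
P₁ = e^(−E₁/kT) / Z = 0.15544/1.2311 = 0.126.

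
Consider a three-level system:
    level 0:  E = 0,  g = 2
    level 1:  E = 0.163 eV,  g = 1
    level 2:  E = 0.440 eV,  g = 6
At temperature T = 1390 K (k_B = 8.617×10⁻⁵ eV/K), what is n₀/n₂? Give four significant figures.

k_BT = 8.617×10⁻⁵ × 1390 K = 0.119776 eV.
n₀/n₂ = (g₀/g₂) exp[−(E₀−E₂)/kT] = (2/6) × exp(−(-0.440 eV)/(0.119776 eV)) = (2/6) × exp(3.67352) = 13.13.

13.13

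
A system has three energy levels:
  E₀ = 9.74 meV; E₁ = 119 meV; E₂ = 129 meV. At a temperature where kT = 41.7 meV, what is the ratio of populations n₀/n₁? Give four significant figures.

n₀/n₁ = exp[−(E₀−E₁)/kT] = exp(−(-109.26 meV)/(41.7 meV)) = exp(2.62014) = 13.74.

13.74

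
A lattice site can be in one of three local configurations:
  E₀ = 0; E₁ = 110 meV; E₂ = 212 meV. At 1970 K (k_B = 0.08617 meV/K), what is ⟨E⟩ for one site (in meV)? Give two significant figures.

65 meV

k_BT = 0.08617 × 1970 K = 169.8 meV.
Eᵢ/kT = 0, 0.6478, 1.249.
Z = Σ e^(−Eᵢ/kT) = e^(−0) + e^(−0.6478) + e^(−1.249) = 1.000 + 0.5232 + 0.2868 = 1.810.
⟨E⟩ = Σ Eᵢ e^(−Eᵢ/kT) / Z = (0·1.000 + 110·0.5232 + 212·0.2868) / 1.810 = 65 meV.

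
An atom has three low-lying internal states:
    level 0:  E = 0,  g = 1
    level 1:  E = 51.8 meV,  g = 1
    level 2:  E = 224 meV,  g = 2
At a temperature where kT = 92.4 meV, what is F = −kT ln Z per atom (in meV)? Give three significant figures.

Eᵢ/kT = 0, 0.56061, 2.4242.
Z = Σ gᵢe^(−Eᵢ/kT) = 1·e^(−0) + 1·e^(−0.56061) + 2·e^(−2.4242) = 1.0000 + 0.57086 + 0.17710 = 1.7480.
F = −kT ln Z = −92.4 × ln(1.7480) = −92.4 × 0.55847 = -51.6 meV.

-51.6 meV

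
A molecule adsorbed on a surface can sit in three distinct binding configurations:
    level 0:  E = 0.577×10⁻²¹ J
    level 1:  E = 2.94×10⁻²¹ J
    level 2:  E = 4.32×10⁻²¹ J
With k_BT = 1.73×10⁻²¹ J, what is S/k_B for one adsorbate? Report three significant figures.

Eᵢ/kT = 0.33353, 1.6994, 2.4971.
Z = Σ e^(−Eᵢ/kT) = e^(−0.33353) + e^(−1.6994) + e^(−2.4971) = 0.71639 + 0.18279 + 0.082323 = 0.98150.
⟨E⟩ = Σ EᵢPᵢ = 1.3310 ×10⁻²¹ J.
S/k_B = ln Z + ⟨E⟩/kT = ln(0.98150) + 1.3310/1.73 = -0.018673 + 0.76936 = 0.751.

0.751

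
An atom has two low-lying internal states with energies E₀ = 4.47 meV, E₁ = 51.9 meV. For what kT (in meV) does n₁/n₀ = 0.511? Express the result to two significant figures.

71 meV

n₁/n₀ = exp[−(E₁−E₀)/kT] = 0.511.
⇒ (E₁−E₀)/kT = ln(1/0.511) = ln(1.957) = 0.6714.
kT = 47.43 meV / 0.6714 = 71 meV.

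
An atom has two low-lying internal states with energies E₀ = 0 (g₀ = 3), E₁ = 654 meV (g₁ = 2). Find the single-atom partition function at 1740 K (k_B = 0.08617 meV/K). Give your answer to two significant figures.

k_BT = 0.08617 × 1740 K = 149.9 meV.
Eᵢ/kT = 0, 4.363.
Z = Σ gᵢe^(−Eᵢ/kT) = 3·e^(−0) + 2·e^(−4.363) = 3.000 + 0.02548 = 3.025.

Z = 3.0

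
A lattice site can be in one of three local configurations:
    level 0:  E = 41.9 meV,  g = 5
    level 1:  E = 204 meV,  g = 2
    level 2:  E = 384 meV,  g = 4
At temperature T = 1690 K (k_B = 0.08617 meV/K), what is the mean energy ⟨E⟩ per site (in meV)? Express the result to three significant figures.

81.2 meV

k_BT = 0.08617 × 1690 K = 145.63 meV.
Eᵢ/kT = 0.28772, 1.4008, 2.6368.
Z = Σ gᵢe^(−Eᵢ/kT) = 5·e^(−0.28772) + 2·e^(−1.4008) + 4·e^(−2.6368) = 3.7499 + 0.49280 + 0.28636 = 4.5291.
⟨E⟩ = Σ Eᵢ gᵢe^(−Eᵢ/kT) / Z = (41.9·3.7499 + 204·0.49280 + 384·0.28636) / 4.5291 = 81.2 meV.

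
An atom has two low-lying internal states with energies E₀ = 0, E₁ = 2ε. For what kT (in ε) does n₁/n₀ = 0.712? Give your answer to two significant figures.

5.9 ε

n₁/n₀ = exp[−(E₁−E₀)/kT] = 0.712.
⇒ (E₁−E₀)/kT = ln(1/0.712) = ln(1.404) = 0.3393.
kT = 2ε / 0.3393 = 5.9 ε.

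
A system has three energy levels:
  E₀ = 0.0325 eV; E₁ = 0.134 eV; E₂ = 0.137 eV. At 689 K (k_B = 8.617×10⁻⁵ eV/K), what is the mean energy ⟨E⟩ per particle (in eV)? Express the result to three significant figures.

k_BT = 8.617×10⁻⁵ × 689 K = 0.059371 eV.
Eᵢ/kT = 0.54741, 2.2570, 2.3075.
Z = Σ e^(−Eᵢ/kT) = e^(−0.54741) + e^(−2.2570) + e^(−2.3075) = 0.57845 + 0.10466 + 0.099510 = 0.78262.
⟨E⟩ = Σ Eᵢ e^(−Eᵢ/kT) / Z = (0.0325·0.57845 + 0.134·0.10466 + 0.137·0.099510) / 0.78262 = 0.0594 eV.

0.0594 eV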